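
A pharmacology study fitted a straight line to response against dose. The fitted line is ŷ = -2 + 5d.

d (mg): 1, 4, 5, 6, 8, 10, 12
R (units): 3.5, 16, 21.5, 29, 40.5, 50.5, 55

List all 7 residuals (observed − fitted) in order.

d=1: ŷ = -2 + 5·1 = 3; e = 3.5 − 3 = 0.5
d=4: ŷ = -2 + 5·4 = 18; e = 16 − 18 = -2
d=5: ŷ = -2 + 5·5 = 23; e = 21.5 − 23 = -1.5
d=6: ŷ = -2 + 5·6 = 28; e = 29 − 28 = 1
d=8: ŷ = -2 + 5·8 = 38; e = 40.5 − 38 = 2.5
d=10: ŷ = -2 + 5·10 = 48; e = 50.5 − 48 = 2.5
d=12: ŷ = -2 + 5·12 = 58; e = 55 − 58 = -3

0.5, -2, -1.5, 1, 2.5, 2.5, -3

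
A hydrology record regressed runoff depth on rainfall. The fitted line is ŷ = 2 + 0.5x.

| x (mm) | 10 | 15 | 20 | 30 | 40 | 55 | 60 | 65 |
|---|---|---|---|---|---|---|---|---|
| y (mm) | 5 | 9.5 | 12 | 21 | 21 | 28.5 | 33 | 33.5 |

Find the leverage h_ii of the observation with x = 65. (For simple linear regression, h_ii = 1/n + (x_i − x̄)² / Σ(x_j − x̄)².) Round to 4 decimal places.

h = 0.3724

x̄ = (10 + 15 + 20 + 30 + 40 + 55 + 60 + 65)/8 = 36.875
Σ(x − x̄)² = 722.266 + 478.516 + 284.766 + 47.2656 + 9.76562 + 328.516 + 534.766 + 791.016 = 3196.88
h = 1/8 + (28.125)²/3196.88 = 0.125 + 0.247434 = 0.3724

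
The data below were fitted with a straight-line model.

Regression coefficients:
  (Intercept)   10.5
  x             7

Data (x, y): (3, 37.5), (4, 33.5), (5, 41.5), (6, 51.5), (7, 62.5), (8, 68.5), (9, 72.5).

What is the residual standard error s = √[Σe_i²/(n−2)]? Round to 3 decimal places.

x=3: ŷ = 10.5 + 7·3 = 31.5; e = 37.5 − 31.5 = 6
x=4: ŷ = 10.5 + 7·4 = 38.5; e = 33.5 − 38.5 = -5
x=5: ŷ = 10.5 + 7·5 = 45.5; e = 41.5 − 45.5 = -4
x=6: ŷ = 10.5 + 7·6 = 52.5; e = 51.5 − 52.5 = -1
x=7: ŷ = 10.5 + 7·7 = 59.5; e = 62.5 − 59.5 = 3
x=8: ŷ = 10.5 + 7·8 = 66.5; e = 68.5 − 66.5 = 2
x=9: ŷ = 10.5 + 7·9 = 73.5; e = 72.5 − 73.5 = -1
SSE = 36 + 25 + 16 + 1 + 9 + 4 + 1 = 92
s = √(92/5) = √18.4 ≈ 4.290

s = 4.290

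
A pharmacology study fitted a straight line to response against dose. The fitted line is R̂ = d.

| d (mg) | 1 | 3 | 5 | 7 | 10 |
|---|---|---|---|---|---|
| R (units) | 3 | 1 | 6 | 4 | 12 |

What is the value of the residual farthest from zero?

d=1: R̂ = 1 = 1; e = 3 − 1 = 2
d=3: R̂ = 3 = 3; e = 1 − 3 = -2
d=5: R̂ = 5 = 5; e = 6 − 5 = 1
d=7: R̂ = 7 = 7; e = 4 − 7 = -3
d=10: R̂ = 10 = 10; e = 12 − 10 = 2
Largest |e| is 3 at d = 7, residual -3.

e = -3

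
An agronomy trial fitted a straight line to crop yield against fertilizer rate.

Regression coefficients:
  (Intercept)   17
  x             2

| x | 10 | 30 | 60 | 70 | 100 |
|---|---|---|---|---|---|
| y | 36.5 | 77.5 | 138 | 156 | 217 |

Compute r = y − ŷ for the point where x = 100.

ŷ = 17 + 2·100 = 217
r = 217 − 217 = 0

r = 0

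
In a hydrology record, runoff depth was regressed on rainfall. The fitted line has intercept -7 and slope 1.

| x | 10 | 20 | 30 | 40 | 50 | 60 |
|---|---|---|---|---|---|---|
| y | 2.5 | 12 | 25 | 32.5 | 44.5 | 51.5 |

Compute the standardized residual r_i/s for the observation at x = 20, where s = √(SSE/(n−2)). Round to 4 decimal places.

-0.6325

x=10: ŷ = -7 + 10 = 3; r = 2.5 − 3 = -0.5
x=20: ŷ = -7 + 20 = 13; r = 12 − 13 = -1
x=30: ŷ = -7 + 30 = 23; r = 25 − 23 = 2
x=40: ŷ = -7 + 40 = 33; r = 32.5 − 33 = -0.5
x=50: ŷ = -7 + 50 = 43; r = 44.5 − 43 = 1.5
x=60: ŷ = -7 + 60 = 53; r = 51.5 − 53 = -1.5
SSE = 0.25 + 1 + 4 + 0.25 + 2.25 + 2.25 = 10
s = √(10/4) = 1.58114
r/s = -1 / 1.58114 = -0.6325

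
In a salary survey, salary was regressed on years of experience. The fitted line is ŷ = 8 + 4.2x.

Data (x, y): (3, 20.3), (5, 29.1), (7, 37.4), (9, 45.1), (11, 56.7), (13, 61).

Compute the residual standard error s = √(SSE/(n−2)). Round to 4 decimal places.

s = 1.5330

x=3: ŷ = 8 + 4.2·3 = 20.6; e = 20.3 − 20.6 = -0.3
x=5: ŷ = 8 + 4.2·5 = 29; e = 29.1 − 29 = 0.1
x=7: ŷ = 8 + 4.2·7 = 37.4; e = 37.4 − 37.4 = 0
x=9: ŷ = 8 + 4.2·9 = 45.8; e = 45.1 − 45.8 = -0.7
x=11: ŷ = 8 + 4.2·11 = 54.2; e = 56.7 − 54.2 = 2.5
x=13: ŷ = 8 + 4.2·13 = 62.6; e = 61 − 62.6 = -1.6
SSE = 0.09 + 0.01 + 0 + 0.49 + 6.25 + 2.56 = 9.4
s = √(9.4/4) = √2.35 ≈ 1.5330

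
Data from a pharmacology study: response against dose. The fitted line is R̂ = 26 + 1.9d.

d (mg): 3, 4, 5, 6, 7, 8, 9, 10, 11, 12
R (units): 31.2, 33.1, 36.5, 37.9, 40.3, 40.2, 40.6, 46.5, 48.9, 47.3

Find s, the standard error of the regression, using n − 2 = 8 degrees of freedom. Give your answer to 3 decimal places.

s = 1.521

d=3: R̂ = 26 + 1.9·3 = 31.7; e = 31.2 − 31.7 = -0.5
d=4: R̂ = 26 + 1.9·4 = 33.6; e = 33.1 − 33.6 = -0.5
d=5: R̂ = 26 + 1.9·5 = 35.5; e = 36.5 − 35.5 = 1
d=6: R̂ = 26 + 1.9·6 = 37.4; e = 37.9 − 37.4 = 0.5
d=7: R̂ = 26 + 1.9·7 = 39.3; e = 40.3 − 39.3 = 1
d=8: R̂ = 26 + 1.9·8 = 41.2; e = 40.2 − 41.2 = -1
d=9: R̂ = 26 + 1.9·9 = 43.1; e = 40.6 − 43.1 = -2.5
d=10: R̂ = 26 + 1.9·10 = 45; e = 46.5 − 45 = 1.5
d=11: R̂ = 26 + 1.9·11 = 46.9; e = 48.9 − 46.9 = 2
d=12: R̂ = 26 + 1.9·12 = 48.8; e = 47.3 − 48.8 = -1.5
SSE = 0.25 + 0.25 + 1 + 0.25 + 1 + 1 + 6.25 + 2.25 + 4 + 2.25 = 18.5
s = √(18.5/8) = √2.3125 ≈ 1.521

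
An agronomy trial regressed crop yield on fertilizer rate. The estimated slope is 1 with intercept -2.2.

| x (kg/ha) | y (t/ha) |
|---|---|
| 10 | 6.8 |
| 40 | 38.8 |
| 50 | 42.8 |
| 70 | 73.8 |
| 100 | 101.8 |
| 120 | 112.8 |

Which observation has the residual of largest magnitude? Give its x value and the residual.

x=10: ŷ = -2.2 + 10 = 7.8; r = 6.8 − 7.8 = -1
x=40: ŷ = -2.2 + 40 = 37.8; r = 38.8 − 37.8 = 1
x=50: ŷ = -2.2 + 50 = 47.8; r = 42.8 − 47.8 = -5
x=70: ŷ = -2.2 + 70 = 67.8; r = 73.8 − 67.8 = 6
x=100: ŷ = -2.2 + 100 = 97.8; r = 101.8 − 97.8 = 4
x=120: ŷ = -2.2 + 120 = 117.8; r = 112.8 − 117.8 = -5
Largest |r| is 6 at x = 70, residual 6.

x = 70, r = 6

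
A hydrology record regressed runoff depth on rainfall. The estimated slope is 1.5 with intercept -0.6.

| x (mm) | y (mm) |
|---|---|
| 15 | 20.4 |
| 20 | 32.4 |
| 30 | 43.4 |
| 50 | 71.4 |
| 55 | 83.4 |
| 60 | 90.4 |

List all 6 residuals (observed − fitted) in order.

-1.5, 3, -1, -3, 1.5, 1

x=15: ŷ = -0.6 + 1.5·15 = 21.9; e = 20.4 − 21.9 = -1.5
x=20: ŷ = -0.6 + 1.5·20 = 29.4; e = 32.4 − 29.4 = 3
x=30: ŷ = -0.6 + 1.5·30 = 44.4; e = 43.4 − 44.4 = -1
x=50: ŷ = -0.6 + 1.5·50 = 74.4; e = 71.4 − 74.4 = -3
x=55: ŷ = -0.6 + 1.5·55 = 81.9; e = 83.4 − 81.9 = 1.5
x=60: ŷ = -0.6 + 1.5·60 = 89.4; e = 90.4 − 89.4 = 1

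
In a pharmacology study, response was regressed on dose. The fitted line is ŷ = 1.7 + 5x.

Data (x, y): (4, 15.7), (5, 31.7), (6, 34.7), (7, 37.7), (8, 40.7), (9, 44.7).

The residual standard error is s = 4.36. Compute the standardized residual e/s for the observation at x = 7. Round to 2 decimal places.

0.23

ŷ = 1.7 + 5·7 = 36.7
e = 37.7 − 36.7 = 1
e/s = 1 / 4.36 = 0.23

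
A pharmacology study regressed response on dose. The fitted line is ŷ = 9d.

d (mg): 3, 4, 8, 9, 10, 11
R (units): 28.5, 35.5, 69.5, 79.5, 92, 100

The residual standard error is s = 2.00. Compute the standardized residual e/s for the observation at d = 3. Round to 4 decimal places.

ŷ = 9·3 = 27
e = 28.5 − 27 = 1.5
e/s = 1.5 / 2.00 = 0.7500

0.7500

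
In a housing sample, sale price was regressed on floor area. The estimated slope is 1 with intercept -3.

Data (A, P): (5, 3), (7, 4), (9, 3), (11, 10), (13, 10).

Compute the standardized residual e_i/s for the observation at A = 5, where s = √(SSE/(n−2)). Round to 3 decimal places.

0.463

A=5: P̂ = -3 + 5 = 2; e = 3 − 2 = 1
A=7: P̂ = -3 + 7 = 4; e = 4 − 4 = 0
A=9: P̂ = -3 + 9 = 6; e = 3 − 6 = -3
A=11: P̂ = -3 + 11 = 8; e = 10 − 8 = 2
A=13: P̂ = -3 + 13 = 10; e = 10 − 10 = 0
SSE = 1 + 0 + 9 + 4 + 0 = 14
s = √(14/3) = 2.16025
e/s = 1 / 2.16025 = 0.463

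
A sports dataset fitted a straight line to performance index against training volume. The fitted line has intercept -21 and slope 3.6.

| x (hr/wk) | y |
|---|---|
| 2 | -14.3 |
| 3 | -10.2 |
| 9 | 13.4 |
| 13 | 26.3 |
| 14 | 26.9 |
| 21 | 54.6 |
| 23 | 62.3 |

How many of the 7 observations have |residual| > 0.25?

5

x=2: ŷ = -21 + 3.6·2 = -13.8; e = -14.3 − (-13.8) = -0.5
x=3: ŷ = -21 + 3.6·3 = -10.2; e = -10.2 − (-10.2) = 0
x=9: ŷ = -21 + 3.6·9 = 11.4; e = 13.4 − 11.4 = 2
x=13: ŷ = -21 + 3.6·13 = 25.8; e = 26.3 − 25.8 = 0.5
x=14: ŷ = -21 + 3.6·14 = 29.4; e = 26.9 − 29.4 = -2.5
x=21: ŷ = -21 + 3.6·21 = 54.6; e = 54.6 − 54.6 = 0
x=23: ŷ = -21 + 3.6·23 = 61.8; e = 62.3 − 61.8 = 0.5
|e| > 0.25: x=2 (|e|=0.5), x=9 (|e|=2), x=13 (|e|=0.5), x=14 (|e|=2.5), x=23 (|e|=0.5) → 5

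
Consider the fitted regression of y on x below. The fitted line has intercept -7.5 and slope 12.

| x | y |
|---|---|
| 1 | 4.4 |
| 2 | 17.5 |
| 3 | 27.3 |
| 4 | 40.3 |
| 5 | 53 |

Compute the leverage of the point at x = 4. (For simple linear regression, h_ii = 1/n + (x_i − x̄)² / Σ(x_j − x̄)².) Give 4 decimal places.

h = 0.3000

x̄ = (1 + 2 + 3 + 4 + 5)/5 = 3
Σ(x − x̄)² = 4 + 1 + 0 + 1 + 4 = 10
h = 1/5 + (1)²/10 = 0.2 + 0.1 = 0.3000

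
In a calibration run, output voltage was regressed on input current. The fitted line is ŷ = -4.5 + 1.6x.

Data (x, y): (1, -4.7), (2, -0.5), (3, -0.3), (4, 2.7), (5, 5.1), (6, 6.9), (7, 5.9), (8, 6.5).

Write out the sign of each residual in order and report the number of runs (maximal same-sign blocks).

5 runs

x=1: ŷ = -4.5 + 1.6·1 = -2.9; e = -4.7 − (-2.9) = -1.8
x=2: ŷ = -4.5 + 1.6·2 = -1.3; e = -0.5 − (-1.3) = 0.8
x=3: ŷ = -4.5 + 1.6·3 = 0.3; e = -0.3 − 0.3 = -0.6
x=4: ŷ = -4.5 + 1.6·4 = 1.9; e = 2.7 − 1.9 = 0.8
x=5: ŷ = -4.5 + 1.6·5 = 3.5; e = 5.1 − 3.5 = 1.6
x=6: ŷ = -4.5 + 1.6·6 = 5.1; e = 6.9 − 5.1 = 1.8
x=7: ŷ = -4.5 + 1.6·7 = 6.7; e = 5.9 − 6.7 = -0.8
x=8: ŷ = -4.5 + 1.6·8 = 8.3; e = 6.5 − 8.3 = -1.8
Signs: − + − + + + − −
Runs: −×1, +×1, −×1, +×3, −×2 → 5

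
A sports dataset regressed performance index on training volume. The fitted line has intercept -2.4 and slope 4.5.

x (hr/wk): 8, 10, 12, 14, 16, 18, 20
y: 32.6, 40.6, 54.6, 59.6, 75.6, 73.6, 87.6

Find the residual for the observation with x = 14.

ŷ = -2.4 + 4.5·14 = 60.6
e = 59.6 − 60.6 = -1

e = -1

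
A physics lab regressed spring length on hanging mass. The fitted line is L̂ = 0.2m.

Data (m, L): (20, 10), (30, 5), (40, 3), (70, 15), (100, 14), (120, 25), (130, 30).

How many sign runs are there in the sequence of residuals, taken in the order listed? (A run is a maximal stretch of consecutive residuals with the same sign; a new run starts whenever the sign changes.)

5 runs

m=20: L̂ = 0.2·20 = 4; r = 10 − 4 = 6
m=30: L̂ = 0.2·30 = 6; r = 5 − 6 = -1
m=40: L̂ = 0.2·40 = 8; r = 3 − 8 = -5
m=70: L̂ = 0.2·70 = 14; r = 15 − 14 = 1
m=100: L̂ = 0.2·100 = 20; r = 14 − 20 = -6
m=120: L̂ = 0.2·120 = 24; r = 25 − 24 = 1
m=130: L̂ = 0.2·130 = 26; r = 30 − 26 = 4
Signs: + − − + − + +
Runs: +×1, −×2, +×1, −×1, +×2 → 5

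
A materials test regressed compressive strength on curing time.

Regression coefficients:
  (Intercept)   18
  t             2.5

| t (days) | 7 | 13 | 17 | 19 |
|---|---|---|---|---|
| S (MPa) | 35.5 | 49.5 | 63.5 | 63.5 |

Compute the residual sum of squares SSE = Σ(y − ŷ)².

t=7: Ŝ = 18 + 2.5·7 = 35.5; e = 35.5 − 35.5 = 0
t=13: Ŝ = 18 + 2.5·13 = 50.5; e = 49.5 − 50.5 = -1
t=17: Ŝ = 18 + 2.5·17 = 60.5; e = 63.5 − 60.5 = 3
t=19: Ŝ = 18 + 2.5·19 = 65.5; e = 63.5 − 65.5 = -2
SSE = 0 + 1 + 9 + 4 = 14

SSE = 14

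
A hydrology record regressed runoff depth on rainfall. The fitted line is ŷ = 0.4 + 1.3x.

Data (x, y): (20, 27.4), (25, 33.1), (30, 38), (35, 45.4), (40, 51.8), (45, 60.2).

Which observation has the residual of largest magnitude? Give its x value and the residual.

x = 30, e = -1.4

x=20: ŷ = 0.4 + 1.3·20 = 26.4; e = 27.4 − 26.4 = 1
x=25: ŷ = 0.4 + 1.3·25 = 32.9; e = 33.1 − 32.9 = 0.2
x=30: ŷ = 0.4 + 1.3·30 = 39.4; e = 38 − 39.4 = -1.4
x=35: ŷ = 0.4 + 1.3·35 = 45.9; e = 45.4 − 45.9 = -0.5
x=40: ŷ = 0.4 + 1.3·40 = 52.4; e = 51.8 − 52.4 = -0.6
x=45: ŷ = 0.4 + 1.3·45 = 58.9; e = 60.2 − 58.9 = 1.3
Largest |e| is 1.4 at x = 30, residual -1.4.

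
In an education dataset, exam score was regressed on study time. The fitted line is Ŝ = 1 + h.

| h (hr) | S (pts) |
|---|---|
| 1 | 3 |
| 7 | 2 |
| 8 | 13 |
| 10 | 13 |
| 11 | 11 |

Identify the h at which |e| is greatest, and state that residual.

h = 7, e = -6

h=1: Ŝ = 1 + 1 = 2; e = 3 − 2 = 1
h=7: Ŝ = 1 + 7 = 8; e = 2 − 8 = -6
h=8: Ŝ = 1 + 8 = 9; e = 13 − 9 = 4
h=10: Ŝ = 1 + 10 = 11; e = 13 − 11 = 2
h=11: Ŝ = 1 + 11 = 12; e = 11 − 12 = -1
Largest |e| is 6 at h = 7, residual -6.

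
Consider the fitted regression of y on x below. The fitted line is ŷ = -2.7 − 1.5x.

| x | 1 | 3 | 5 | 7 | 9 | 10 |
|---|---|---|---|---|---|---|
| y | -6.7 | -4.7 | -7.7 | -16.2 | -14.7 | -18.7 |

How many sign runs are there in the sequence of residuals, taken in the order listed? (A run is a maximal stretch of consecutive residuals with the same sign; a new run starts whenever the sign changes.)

5 runs

x=1: ŷ = -2.7 − 1.5·1 = -4.2; r = -6.7 − (-4.2) = -2.5
x=3: ŷ = -2.7 − 1.5·3 = -7.2; r = -4.7 − (-7.2) = 2.5
x=5: ŷ = -2.7 − 1.5·5 = -10.2; r = -7.7 − (-10.2) = 2.5
x=7: ŷ = -2.7 − 1.5·7 = -13.2; r = -16.2 − (-13.2) = -3
x=9: ŷ = -2.7 − 1.5·9 = -16.2; r = -14.7 − (-16.2) = 1.5
x=10: ŷ = -2.7 − 1.5·10 = -17.7; r = -18.7 − (-17.7) = -1
Signs: − + + − + −
Runs: −×1, +×2, −×1, +×1, −×1 → 5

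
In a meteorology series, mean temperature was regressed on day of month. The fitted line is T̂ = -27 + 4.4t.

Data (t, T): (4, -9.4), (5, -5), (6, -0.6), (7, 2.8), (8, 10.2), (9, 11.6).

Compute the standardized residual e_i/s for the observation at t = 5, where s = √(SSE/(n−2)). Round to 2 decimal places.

t=4: T̂ = -27 + 4.4·4 = -9.4; e = -9.4 − (-9.4) = 0
t=5: T̂ = -27 + 4.4·5 = -5; e = -5 − (-5) = 0
t=6: T̂ = -27 + 4.4·6 = -0.6; e = -0.6 − (-0.6) = 0
t=7: T̂ = -27 + 4.4·7 = 3.8; e = 2.8 − 3.8 = -1
t=8: T̂ = -27 + 4.4·8 = 8.2; e = 10.2 − 8.2 = 2
t=9: T̂ = -27 + 4.4·9 = 12.6; e = 11.6 − 12.6 = -1
SSE = 0 + 0 + 0 + 1 + 4 + 1 = 6
s = √(6/4) = 1.22474
e/s = 0 / 1.22474 = 0.00

0.00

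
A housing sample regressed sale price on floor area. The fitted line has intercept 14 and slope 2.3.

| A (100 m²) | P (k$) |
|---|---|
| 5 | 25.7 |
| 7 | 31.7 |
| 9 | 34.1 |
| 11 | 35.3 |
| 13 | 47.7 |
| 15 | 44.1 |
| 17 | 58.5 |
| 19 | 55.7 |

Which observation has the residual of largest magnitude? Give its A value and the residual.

A=5: ŷ = 14 + 2.3·5 = 25.5; e = 25.7 − 25.5 = 0.2
A=7: ŷ = 14 + 2.3·7 = 30.1; e = 31.7 − 30.1 = 1.6
A=9: ŷ = 14 + 2.3·9 = 34.7; e = 34.1 − 34.7 = -0.6
A=11: ŷ = 14 + 2.3·11 = 39.3; e = 35.3 − 39.3 = -4
A=13: ŷ = 14 + 2.3·13 = 43.9; e = 47.7 − 43.9 = 3.8
A=15: ŷ = 14 + 2.3·15 = 48.5; e = 44.1 − 48.5 = -4.4
A=17: ŷ = 14 + 2.3·17 = 53.1; e = 58.5 − 53.1 = 5.4
A=19: ŷ = 14 + 2.3·19 = 57.7; e = 55.7 − 57.7 = -2
Largest |e| is 5.4 at A = 17, residual 5.4.

A = 17, e = 5.4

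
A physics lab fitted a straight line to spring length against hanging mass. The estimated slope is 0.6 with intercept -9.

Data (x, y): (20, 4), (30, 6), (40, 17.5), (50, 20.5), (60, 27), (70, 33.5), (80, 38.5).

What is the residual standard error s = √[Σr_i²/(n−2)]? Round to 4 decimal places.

s = 1.8439

x=20: ŷ = -9 + 0.6·20 = 3; r = 4 − 3 = 1
x=30: ŷ = -9 + 0.6·30 = 9; r = 6 − 9 = -3
x=40: ŷ = -9 + 0.6·40 = 15; r = 17.5 − 15 = 2.5
x=50: ŷ = -9 + 0.6·50 = 21; r = 20.5 − 21 = -0.5
x=60: ŷ = -9 + 0.6·60 = 27; r = 27 − 27 = 0
x=70: ŷ = -9 + 0.6·70 = 33; r = 33.5 − 33 = 0.5
x=80: ŷ = -9 + 0.6·80 = 39; r = 38.5 − 39 = -0.5
SSE = 1 + 9 + 6.25 + 0.25 + 0 + 0.25 + 0.25 = 17
s = √(17/5) = √3.4 ≈ 1.8439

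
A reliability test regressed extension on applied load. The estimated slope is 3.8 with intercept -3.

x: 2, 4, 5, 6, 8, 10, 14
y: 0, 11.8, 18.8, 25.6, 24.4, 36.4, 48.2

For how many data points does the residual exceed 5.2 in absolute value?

1

x=2: ŷ = -3 + 3.8·2 = 4.6; e = 0 − 4.6 = -4.6
x=4: ŷ = -3 + 3.8·4 = 12.2; e = 11.8 − 12.2 = -0.4
x=5: ŷ = -3 + 3.8·5 = 16; e = 18.8 − 16 = 2.8
x=6: ŷ = -3 + 3.8·6 = 19.8; e = 25.6 − 19.8 = 5.8
x=8: ŷ = -3 + 3.8·8 = 27.4; e = 24.4 − 27.4 = -3
x=10: ŷ = -3 + 3.8·10 = 35; e = 36.4 − 35 = 1.4
x=14: ŷ = -3 + 3.8·14 = 50.2; e = 48.2 − 50.2 = -2
|e| > 5.2: x=6 (|e|=5.8) → 1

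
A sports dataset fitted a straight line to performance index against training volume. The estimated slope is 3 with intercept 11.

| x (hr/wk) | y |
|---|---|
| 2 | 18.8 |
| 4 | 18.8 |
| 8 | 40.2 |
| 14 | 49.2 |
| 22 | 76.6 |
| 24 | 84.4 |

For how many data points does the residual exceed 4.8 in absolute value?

1

x=2: ŷ = 11 + 3·2 = 17; r = 18.8 − 17 = 1.8
x=4: ŷ = 11 + 3·4 = 23; r = 18.8 − 23 = -4.2
x=8: ŷ = 11 + 3·8 = 35; r = 40.2 − 35 = 5.2
x=14: ŷ = 11 + 3·14 = 53; r = 49.2 − 53 = -3.8
x=22: ŷ = 11 + 3·22 = 77; r = 76.6 − 77 = -0.4
x=24: ŷ = 11 + 3·24 = 83; r = 84.4 − 83 = 1.4
|r| > 4.8: x=8 (|r|=5.2) → 1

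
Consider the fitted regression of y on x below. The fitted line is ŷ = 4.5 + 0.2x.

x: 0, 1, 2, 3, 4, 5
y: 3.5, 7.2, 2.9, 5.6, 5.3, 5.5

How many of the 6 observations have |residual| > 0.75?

x=0: ŷ = 4.5 + 0.2·0 = 4.5; e = 3.5 − 4.5 = -1
x=1: ŷ = 4.5 + 0.2·1 = 4.7; e = 7.2 − 4.7 = 2.5
x=2: ŷ = 4.5 + 0.2·2 = 4.9; e = 2.9 − 4.9 = -2
x=3: ŷ = 4.5 + 0.2·3 = 5.1; e = 5.6 − 5.1 = 0.5
x=4: ŷ = 4.5 + 0.2·4 = 5.3; e = 5.3 − 5.3 = 0
x=5: ŷ = 4.5 + 0.2·5 = 5.5; e = 5.5 − 5.5 = 0
|e| > 0.75: x=0 (|e|=1), x=1 (|e|=2.5), x=2 (|e|=2) → 3

3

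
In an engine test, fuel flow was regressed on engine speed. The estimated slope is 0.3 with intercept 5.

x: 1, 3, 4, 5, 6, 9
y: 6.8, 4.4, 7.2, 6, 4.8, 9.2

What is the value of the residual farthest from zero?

x=1: ŷ = 5 + 0.3·1 = 5.3; e = 6.8 − 5.3 = 1.5
x=3: ŷ = 5 + 0.3·3 = 5.9; e = 4.4 − 5.9 = -1.5
x=4: ŷ = 5 + 0.3·4 = 6.2; e = 7.2 − 6.2 = 1
x=5: ŷ = 5 + 0.3·5 = 6.5; e = 6 − 6.5 = -0.5
x=6: ŷ = 5 + 0.3·6 = 6.8; e = 4.8 − 6.8 = -2
x=9: ŷ = 5 + 0.3·9 = 7.7; e = 9.2 − 7.7 = 1.5
Largest |e| is 2 at x = 6, residual -2.

e = -2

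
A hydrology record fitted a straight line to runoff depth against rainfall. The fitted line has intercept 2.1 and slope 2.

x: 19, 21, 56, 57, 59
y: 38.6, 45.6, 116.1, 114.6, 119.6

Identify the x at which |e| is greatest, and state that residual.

x=19: ŷ = 2.1 + 2·19 = 40.1; e = 38.6 − 40.1 = -1.5
x=21: ŷ = 2.1 + 2·21 = 44.1; e = 45.6 − 44.1 = 1.5
x=56: ŷ = 2.1 + 2·56 = 114.1; e = 116.1 − 114.1 = 2
x=57: ŷ = 2.1 + 2·57 = 116.1; e = 114.6 − 116.1 = -1.5
x=59: ŷ = 2.1 + 2·59 = 120.1; e = 119.6 − 120.1 = -0.5
Largest |e| is 2 at x = 56, residual 2.

x = 56, e = 2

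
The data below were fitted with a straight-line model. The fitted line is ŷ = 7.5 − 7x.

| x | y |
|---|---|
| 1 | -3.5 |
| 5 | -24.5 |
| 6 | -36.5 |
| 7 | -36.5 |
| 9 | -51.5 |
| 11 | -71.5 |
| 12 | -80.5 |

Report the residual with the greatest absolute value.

x=1: ŷ = 7.5 − 7·1 = 0.5; e = -3.5 − 0.5 = -4
x=5: ŷ = 7.5 − 7·5 = -27.5; e = -24.5 − (-27.5) = 3
x=6: ŷ = 7.5 − 7·6 = -34.5; e = -36.5 − (-34.5) = -2
x=7: ŷ = 7.5 − 7·7 = -41.5; e = -36.5 − (-41.5) = 5
x=9: ŷ = 7.5 − 7·9 = -55.5; e = -51.5 − (-55.5) = 4
x=11: ŷ = 7.5 − 7·11 = -69.5; e = -71.5 − (-69.5) = -2
x=12: ŷ = 7.5 − 7·12 = -76.5; e = -80.5 − (-76.5) = -4
Largest |e| is 5 at x = 7, residual 5.

e = 5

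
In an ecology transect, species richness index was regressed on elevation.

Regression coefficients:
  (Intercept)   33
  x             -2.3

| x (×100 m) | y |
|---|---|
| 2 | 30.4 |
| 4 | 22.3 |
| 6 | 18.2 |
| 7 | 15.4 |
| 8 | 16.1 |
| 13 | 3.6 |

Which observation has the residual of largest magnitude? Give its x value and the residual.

x = 2, r = 2

x=2: ŷ = 33 − 2.3·2 = 28.4; r = 30.4 − 28.4 = 2
x=4: ŷ = 33 − 2.3·4 = 23.8; r = 22.3 − 23.8 = -1.5
x=6: ŷ = 33 − 2.3·6 = 19.2; r = 18.2 − 19.2 = -1
x=7: ŷ = 33 − 2.3·7 = 16.9; r = 15.4 − 16.9 = -1.5
x=8: ŷ = 33 − 2.3·8 = 14.6; r = 16.1 − 14.6 = 1.5
x=13: ŷ = 33 − 2.3·13 = 3.1; r = 3.6 − 3.1 = 0.5
Largest |r| is 2 at x = 2, residual 2.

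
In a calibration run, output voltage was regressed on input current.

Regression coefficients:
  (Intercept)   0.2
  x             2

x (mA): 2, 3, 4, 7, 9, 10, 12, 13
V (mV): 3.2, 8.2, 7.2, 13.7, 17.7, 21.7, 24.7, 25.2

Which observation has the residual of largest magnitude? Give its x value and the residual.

x = 3, r = 2

x=2: ŷ = 0.2 + 2·2 = 4.2; r = 3.2 − 4.2 = -1
x=3: ŷ = 0.2 + 2·3 = 6.2; r = 8.2 − 6.2 = 2
x=4: ŷ = 0.2 + 2·4 = 8.2; r = 7.2 − 8.2 = -1
x=7: ŷ = 0.2 + 2·7 = 14.2; r = 13.7 − 14.2 = -0.5
x=9: ŷ = 0.2 + 2·9 = 18.2; r = 17.7 − 18.2 = -0.5
x=10: ŷ = 0.2 + 2·10 = 20.2; r = 21.7 − 20.2 = 1.5
x=12: ŷ = 0.2 + 2·12 = 24.2; r = 24.7 − 24.2 = 0.5
x=13: ŷ = 0.2 + 2·13 = 26.2; r = 25.2 − 26.2 = -1
Largest |r| is 2 at x = 3, residual 2.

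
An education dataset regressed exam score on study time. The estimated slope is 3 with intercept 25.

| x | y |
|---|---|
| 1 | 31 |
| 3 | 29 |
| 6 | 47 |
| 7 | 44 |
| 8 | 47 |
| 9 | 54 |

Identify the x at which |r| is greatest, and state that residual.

x = 3, r = -5

x=1: ŷ = 25 + 3·1 = 28; r = 31 − 28 = 3
x=3: ŷ = 25 + 3·3 = 34; r = 29 − 34 = -5
x=6: ŷ = 25 + 3·6 = 43; r = 47 − 43 = 4
x=7: ŷ = 25 + 3·7 = 46; r = 44 − 46 = -2
x=8: ŷ = 25 + 3·8 = 49; r = 47 − 49 = -2
x=9: ŷ = 25 + 3·9 = 52; r = 54 − 52 = 2
Largest |r| is 5 at x = 3, residual -5.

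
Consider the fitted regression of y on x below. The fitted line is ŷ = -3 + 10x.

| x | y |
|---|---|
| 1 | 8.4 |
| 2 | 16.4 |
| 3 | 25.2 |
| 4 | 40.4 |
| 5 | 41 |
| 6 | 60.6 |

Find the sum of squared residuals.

x=1: ŷ = -3 + 10·1 = 7; r = 8.4 − 7 = 1.4
x=2: ŷ = -3 + 10·2 = 17; r = 16.4 − 17 = -0.6
x=3: ŷ = -3 + 10·3 = 27; r = 25.2 − 27 = -1.8
x=4: ŷ = -3 + 10·4 = 37; r = 40.4 − 37 = 3.4
x=5: ŷ = -3 + 10·5 = 47; r = 41 − 47 = -6
x=6: ŷ = -3 + 10·6 = 57; r = 60.6 − 57 = 3.6
SSE = 1.96 + 0.36 + 3.24 + 11.56 + 36 + 12.96 = 66.08

SSE = 66.08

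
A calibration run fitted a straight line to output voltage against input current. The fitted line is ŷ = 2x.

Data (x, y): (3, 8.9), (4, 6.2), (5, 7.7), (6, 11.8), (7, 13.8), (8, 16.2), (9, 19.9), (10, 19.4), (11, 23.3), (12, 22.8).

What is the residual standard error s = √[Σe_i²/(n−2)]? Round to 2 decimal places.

s = 1.74

x=3: ŷ = 2·3 = 6; e = 8.9 − 6 = 2.9
x=4: ŷ = 2·4 = 8; e = 6.2 − 8 = -1.8
x=5: ŷ = 2·5 = 10; e = 7.7 − 10 = -2.3
x=6: ŷ = 2·6 = 12; e = 11.8 − 12 = -0.2
x=7: ŷ = 2·7 = 14; e = 13.8 − 14 = -0.2
x=8: ŷ = 2·8 = 16; e = 16.2 − 16 = 0.2
x=9: ŷ = 2·9 = 18; e = 19.9 − 18 = 1.9
x=10: ŷ = 2·10 = 20; e = 19.4 − 20 = -0.6
x=11: ŷ = 2·11 = 22; e = 23.3 − 22 = 1.3
x=12: ŷ = 2·12 = 24; e = 22.8 − 24 = -1.2
SSE = 8.41 + 3.24 + 5.29 + 0.04 + 0.04 + 0.04 + 3.61 + 0.36 + 1.69 + 1.44 = 24.16
s = √(24.16/8) = √3.02 ≈ 1.74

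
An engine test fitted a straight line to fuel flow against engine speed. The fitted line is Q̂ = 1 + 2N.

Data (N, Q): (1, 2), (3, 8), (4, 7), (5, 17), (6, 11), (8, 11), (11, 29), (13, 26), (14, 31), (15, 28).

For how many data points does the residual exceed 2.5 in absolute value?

N=1: Q̂ = 1 + 2·1 = 3; e = 2 − 3 = -1
N=3: Q̂ = 1 + 2·3 = 7; e = 8 − 7 = 1
N=4: Q̂ = 1 + 2·4 = 9; e = 7 − 9 = -2
N=5: Q̂ = 1 + 2·5 = 11; e = 17 − 11 = 6
N=6: Q̂ = 1 + 2·6 = 13; e = 11 − 13 = -2
N=8: Q̂ = 1 + 2·8 = 17; e = 11 − 17 = -6
N=11: Q̂ = 1 + 2·11 = 23; e = 29 − 23 = 6
N=13: Q̂ = 1 + 2·13 = 27; e = 26 − 27 = -1
N=14: Q̂ = 1 + 2·14 = 29; e = 31 − 29 = 2
N=15: Q̂ = 1 + 2·15 = 31; e = 28 − 31 = -3
|e| > 2.5: N=5 (|e|=6), N=8 (|e|=6), N=11 (|e|=6), N=15 (|e|=3) → 4

4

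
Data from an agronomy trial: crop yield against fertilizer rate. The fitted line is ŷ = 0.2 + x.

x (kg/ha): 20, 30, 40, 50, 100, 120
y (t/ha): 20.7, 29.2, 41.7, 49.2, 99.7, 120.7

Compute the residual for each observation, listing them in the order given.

0.5, -1, 1.5, -1, -0.5, 0.5

x=20: ŷ = 0.2 + 20 = 20.2; e = 20.7 − 20.2 = 0.5
x=30: ŷ = 0.2 + 30 = 30.2; e = 29.2 − 30.2 = -1
x=40: ŷ = 0.2 + 40 = 40.2; e = 41.7 − 40.2 = 1.5
x=50: ŷ = 0.2 + 50 = 50.2; e = 49.2 − 50.2 = -1
x=100: ŷ = 0.2 + 100 = 100.2; e = 99.7 − 100.2 = -0.5
x=120: ŷ = 0.2 + 120 = 120.2; e = 120.7 − 120.2 = 0.5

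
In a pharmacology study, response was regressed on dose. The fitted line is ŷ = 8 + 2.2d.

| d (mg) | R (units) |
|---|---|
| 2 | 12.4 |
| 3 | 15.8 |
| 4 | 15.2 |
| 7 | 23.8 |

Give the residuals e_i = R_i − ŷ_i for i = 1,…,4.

d=2: ŷ = 8 + 2.2·2 = 12.4; e = 12.4 − 12.4 = 0
d=3: ŷ = 8 + 2.2·3 = 14.6; e = 15.8 − 14.6 = 1.2
d=4: ŷ = 8 + 2.2·4 = 16.8; e = 15.2 − 16.8 = -1.6
d=7: ŷ = 8 + 2.2·7 = 23.4; e = 23.8 − 23.4 = 0.4

0, 1.2, -1.6, 0.4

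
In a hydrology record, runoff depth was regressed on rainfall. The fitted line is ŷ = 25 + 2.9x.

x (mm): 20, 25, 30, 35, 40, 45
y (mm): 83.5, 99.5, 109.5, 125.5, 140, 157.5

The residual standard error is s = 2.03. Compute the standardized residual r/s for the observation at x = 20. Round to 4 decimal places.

ŷ = 25 + 2.9·20 = 83
r = 83.5 − 83 = 0.5
r/s = 0.5 / 2.03 = 0.2463

0.2463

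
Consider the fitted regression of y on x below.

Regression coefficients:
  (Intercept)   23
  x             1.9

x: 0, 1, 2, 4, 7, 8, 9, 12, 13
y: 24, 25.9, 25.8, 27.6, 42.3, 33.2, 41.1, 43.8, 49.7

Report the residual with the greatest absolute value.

r = 6

x=0: ŷ = 23 + 1.9·0 = 23; r = 24 − 23 = 1
x=1: ŷ = 23 + 1.9·1 = 24.9; r = 25.9 − 24.9 = 1
x=2: ŷ = 23 + 1.9·2 = 26.8; r = 25.8 − 26.8 = -1
x=4: ŷ = 23 + 1.9·4 = 30.6; r = 27.6 − 30.6 = -3
x=7: ŷ = 23 + 1.9·7 = 36.3; r = 42.3 − 36.3 = 6
x=8: ŷ = 23 + 1.9·8 = 38.2; r = 33.2 − 38.2 = -5
x=9: ŷ = 23 + 1.9·9 = 40.1; r = 41.1 − 40.1 = 1
x=12: ŷ = 23 + 1.9·12 = 45.8; r = 43.8 − 45.8 = -2
x=13: ŷ = 23 + 1.9·13 = 47.7; r = 49.7 − 47.7 = 2
Largest |r| is 6 at x = 7, residual 6.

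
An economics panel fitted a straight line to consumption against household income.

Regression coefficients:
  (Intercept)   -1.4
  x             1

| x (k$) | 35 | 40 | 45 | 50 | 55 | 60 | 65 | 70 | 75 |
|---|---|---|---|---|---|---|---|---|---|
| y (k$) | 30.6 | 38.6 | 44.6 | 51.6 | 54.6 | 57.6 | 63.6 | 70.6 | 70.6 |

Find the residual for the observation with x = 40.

r = 0

ŷ = -1.4 + 40 = 38.6
r = 38.6 − 38.6 = 0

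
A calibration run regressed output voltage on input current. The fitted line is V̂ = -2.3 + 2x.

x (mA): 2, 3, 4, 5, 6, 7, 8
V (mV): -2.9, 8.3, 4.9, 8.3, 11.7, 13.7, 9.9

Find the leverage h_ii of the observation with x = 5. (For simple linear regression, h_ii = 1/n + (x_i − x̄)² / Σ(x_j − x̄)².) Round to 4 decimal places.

h = 0.1429

x̄ = (2 + 3 + 4 + 5 + 6 + 7 + 8)/7 = 5
Σ(x − x̄)² = 9 + 4 + 1 + 0 + 1 + 4 + 9 = 28
h = 1/7 + (0)²/28 = 0.142857 + 0 = 0.1429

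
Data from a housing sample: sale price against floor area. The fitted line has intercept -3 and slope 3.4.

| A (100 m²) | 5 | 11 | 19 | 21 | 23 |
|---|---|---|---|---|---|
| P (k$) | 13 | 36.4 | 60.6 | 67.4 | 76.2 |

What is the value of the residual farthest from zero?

e = 2

A=5: P̂ = -3 + 3.4·5 = 14; e = 13 − 14 = -1
A=11: P̂ = -3 + 3.4·11 = 34.4; e = 36.4 − 34.4 = 2
A=19: P̂ = -3 + 3.4·19 = 61.6; e = 60.6 − 61.6 = -1
A=21: P̂ = -3 + 3.4·21 = 68.4; e = 67.4 − 68.4 = -1
A=23: P̂ = -3 + 3.4·23 = 75.2; e = 76.2 − 75.2 = 1
Largest |e| is 2 at A = 11, residual 2.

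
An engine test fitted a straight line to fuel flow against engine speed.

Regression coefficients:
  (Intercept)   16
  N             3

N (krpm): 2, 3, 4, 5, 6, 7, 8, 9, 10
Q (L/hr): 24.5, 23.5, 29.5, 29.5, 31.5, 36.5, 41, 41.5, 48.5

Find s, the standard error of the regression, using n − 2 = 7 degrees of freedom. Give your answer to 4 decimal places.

s = 2.0354

N=2: ŷ = 16 + 3·2 = 22; e = 24.5 − 22 = 2.5
N=3: ŷ = 16 + 3·3 = 25; e = 23.5 − 25 = -1.5
N=4: ŷ = 16 + 3·4 = 28; e = 29.5 − 28 = 1.5
N=5: ŷ = 16 + 3·5 = 31; e = 29.5 − 31 = -1.5
N=6: ŷ = 16 + 3·6 = 34; e = 31.5 − 34 = -2.5
N=7: ŷ = 16 + 3·7 = 37; e = 36.5 − 37 = -0.5
N=8: ŷ = 16 + 3·8 = 40; e = 41 − 40 = 1
N=9: ŷ = 16 + 3·9 = 43; e = 41.5 − 43 = -1.5
N=10: ŷ = 16 + 3·10 = 46; e = 48.5 − 46 = 2.5
SSE = 6.25 + 2.25 + 2.25 + 2.25 + 6.25 + 0.25 + 1 + 2.25 + 6.25 = 29
s = √(29/7) = √4.14286 ≈ 2.0354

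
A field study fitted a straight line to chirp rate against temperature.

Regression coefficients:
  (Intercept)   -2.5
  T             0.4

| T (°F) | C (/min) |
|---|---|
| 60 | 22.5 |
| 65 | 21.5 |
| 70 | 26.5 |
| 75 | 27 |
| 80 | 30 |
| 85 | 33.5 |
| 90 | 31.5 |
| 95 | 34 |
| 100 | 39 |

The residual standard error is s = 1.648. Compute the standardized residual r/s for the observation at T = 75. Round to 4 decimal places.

-0.3034

Ĉ = -2.5 + 0.4·75 = 27.5
r = 27 − 27.5 = -0.5
r/s = -0.5 / 1.648 = -0.3034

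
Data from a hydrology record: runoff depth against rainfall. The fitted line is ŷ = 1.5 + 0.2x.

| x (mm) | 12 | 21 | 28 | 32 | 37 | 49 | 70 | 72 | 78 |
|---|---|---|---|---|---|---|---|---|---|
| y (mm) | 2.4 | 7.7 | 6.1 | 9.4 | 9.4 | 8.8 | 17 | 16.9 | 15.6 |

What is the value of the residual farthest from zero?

x=12: ŷ = 1.5 + 0.2·12 = 3.9; r = 2.4 − 3.9 = -1.5
x=21: ŷ = 1.5 + 0.2·21 = 5.7; r = 7.7 − 5.7 = 2
x=28: ŷ = 1.5 + 0.2·28 = 7.1; r = 6.1 − 7.1 = -1
x=32: ŷ = 1.5 + 0.2·32 = 7.9; r = 9.4 − 7.9 = 1.5
x=37: ŷ = 1.5 + 0.2·37 = 8.9; r = 9.4 − 8.9 = 0.5
x=49: ŷ = 1.5 + 0.2·49 = 11.3; r = 8.8 − 11.3 = -2.5
x=70: ŷ = 1.5 + 0.2·70 = 15.5; r = 17 − 15.5 = 1.5
x=72: ŷ = 1.5 + 0.2·72 = 15.9; r = 16.9 − 15.9 = 1
x=78: ŷ = 1.5 + 0.2·78 = 17.1; r = 15.6 − 17.1 = -1.5
Largest |r| is 2.5 at x = 49, residual -2.5.

r = -2.5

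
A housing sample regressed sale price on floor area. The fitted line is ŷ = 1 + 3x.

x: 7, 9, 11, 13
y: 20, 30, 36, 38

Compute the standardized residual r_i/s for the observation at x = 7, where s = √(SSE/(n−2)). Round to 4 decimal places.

x=7: ŷ = 1 + 3·7 = 22; r = 20 − 22 = -2
x=9: ŷ = 1 + 3·9 = 28; r = 30 − 28 = 2
x=11: ŷ = 1 + 3·11 = 34; r = 36 − 34 = 2
x=13: ŷ = 1 + 3·13 = 40; r = 38 − 40 = -2
SSE = 4 + 4 + 4 + 4 = 16
s = √(16/2) = 2.82843
r/s = -2 / 2.82843 = -0.7071

-0.7071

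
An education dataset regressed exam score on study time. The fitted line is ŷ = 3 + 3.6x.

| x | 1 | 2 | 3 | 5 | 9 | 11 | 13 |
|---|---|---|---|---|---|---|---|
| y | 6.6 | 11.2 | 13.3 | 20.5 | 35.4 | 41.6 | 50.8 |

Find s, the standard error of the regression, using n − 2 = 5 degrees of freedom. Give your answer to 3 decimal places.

s = 0.837

x=1: ŷ = 3 + 3.6·1 = 6.6; r = 6.6 − 6.6 = 0
x=2: ŷ = 3 + 3.6·2 = 10.2; r = 11.2 − 10.2 = 1
x=3: ŷ = 3 + 3.6·3 = 13.8; r = 13.3 − 13.8 = -0.5
x=5: ŷ = 3 + 3.6·5 = 21; r = 20.5 − 21 = -0.5
x=9: ŷ = 3 + 3.6·9 = 35.4; r = 35.4 − 35.4 = 0
x=11: ŷ = 3 + 3.6·11 = 42.6; r = 41.6 − 42.6 = -1
x=13: ŷ = 3 + 3.6·13 = 49.8; r = 50.8 − 49.8 = 1
SSE = 0 + 1 + 0.25 + 0.25 + 0 + 1 + 1 = 3.5
s = √(3.5/5) = √0.7 ≈ 0.837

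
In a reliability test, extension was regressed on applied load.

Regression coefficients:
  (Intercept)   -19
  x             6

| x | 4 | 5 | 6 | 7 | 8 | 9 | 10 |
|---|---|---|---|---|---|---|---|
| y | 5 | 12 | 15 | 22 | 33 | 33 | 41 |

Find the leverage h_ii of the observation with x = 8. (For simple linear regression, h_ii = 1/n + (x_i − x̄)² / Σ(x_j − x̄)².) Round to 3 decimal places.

h = 0.179

x̄ = (4 + 5 + 6 + 7 + 8 + 9 + 10)/7 = 7
Σ(x − x̄)² = 9 + 4 + 1 + 0 + 1 + 4 + 9 = 28
h = 1/7 + (1)²/28 = 0.142857 + 0.0357143 = 0.179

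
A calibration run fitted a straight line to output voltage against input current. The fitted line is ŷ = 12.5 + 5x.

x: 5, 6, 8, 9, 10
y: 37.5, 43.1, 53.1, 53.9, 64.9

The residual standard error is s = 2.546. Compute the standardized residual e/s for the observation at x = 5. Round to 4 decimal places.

0.0000

ŷ = 12.5 + 5·5 = 37.5
e = 37.5 − 37.5 = 0
e/s = 0 / 2.546 = 0.0000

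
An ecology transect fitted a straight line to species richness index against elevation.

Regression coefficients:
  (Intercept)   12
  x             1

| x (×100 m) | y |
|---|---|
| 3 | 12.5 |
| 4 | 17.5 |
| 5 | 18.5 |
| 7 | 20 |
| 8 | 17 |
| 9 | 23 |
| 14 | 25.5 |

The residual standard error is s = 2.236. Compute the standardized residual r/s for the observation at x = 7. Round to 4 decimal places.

ŷ = 12 + 7 = 19
r = 20 − 19 = 1
r/s = 1 / 2.236 = 0.4472

0.4472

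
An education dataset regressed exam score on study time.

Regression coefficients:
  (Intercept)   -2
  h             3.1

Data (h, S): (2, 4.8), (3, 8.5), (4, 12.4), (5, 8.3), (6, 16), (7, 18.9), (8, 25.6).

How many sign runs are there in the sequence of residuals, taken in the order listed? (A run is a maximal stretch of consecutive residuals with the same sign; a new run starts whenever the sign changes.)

3 runs

h=2: Ŝ = -2 + 3.1·2 = 4.2; e = 4.8 − 4.2 = 0.6
h=3: Ŝ = -2 + 3.1·3 = 7.3; e = 8.5 − 7.3 = 1.2
h=4: Ŝ = -2 + 3.1·4 = 10.4; e = 12.4 − 10.4 = 2
h=5: Ŝ = -2 + 3.1·5 = 13.5; e = 8.3 − 13.5 = -5.2
h=6: Ŝ = -2 + 3.1·6 = 16.6; e = 16 − 16.6 = -0.6
h=7: Ŝ = -2 + 3.1·7 = 19.7; e = 18.9 − 19.7 = -0.8
h=8: Ŝ = -2 + 3.1·8 = 22.8; e = 25.6 − 22.8 = 2.8
Signs: + + + − − − +
Runs: +×3, −×3, +×1 → 3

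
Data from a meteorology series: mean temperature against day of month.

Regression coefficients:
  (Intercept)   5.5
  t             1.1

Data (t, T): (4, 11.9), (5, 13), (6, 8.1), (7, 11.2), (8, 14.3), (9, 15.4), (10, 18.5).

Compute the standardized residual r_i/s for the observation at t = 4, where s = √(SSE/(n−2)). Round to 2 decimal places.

0.79

t=4: T̂ = 5.5 + 1.1·4 = 9.9; r = 11.9 − 9.9 = 2
t=5: T̂ = 5.5 + 1.1·5 = 11; r = 13 − 11 = 2
t=6: T̂ = 5.5 + 1.1·6 = 12.1; r = 8.1 − 12.1 = -4
t=7: T̂ = 5.5 + 1.1·7 = 13.2; r = 11.2 − 13.2 = -2
t=8: T̂ = 5.5 + 1.1·8 = 14.3; r = 14.3 − 14.3 = 0
t=9: T̂ = 5.5 + 1.1·9 = 15.4; r = 15.4 − 15.4 = 0
t=10: T̂ = 5.5 + 1.1·10 = 16.5; r = 18.5 − 16.5 = 2
SSE = 4 + 4 + 16 + 4 + 0 + 0 + 4 = 32
s = √(32/5) = 2.52982
r/s = 2 / 2.52982 = 0.79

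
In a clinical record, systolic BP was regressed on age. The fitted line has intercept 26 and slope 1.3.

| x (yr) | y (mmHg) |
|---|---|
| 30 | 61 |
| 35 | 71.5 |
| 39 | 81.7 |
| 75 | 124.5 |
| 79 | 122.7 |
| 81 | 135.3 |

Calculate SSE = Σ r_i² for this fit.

SSE = 94

x=30: ŷ = 26 + 1.3·30 = 65; r = 61 − 65 = -4
x=35: ŷ = 26 + 1.3·35 = 71.5; r = 71.5 − 71.5 = 0
x=39: ŷ = 26 + 1.3·39 = 76.7; r = 81.7 − 76.7 = 5
x=75: ŷ = 26 + 1.3·75 = 123.5; r = 124.5 − 123.5 = 1
x=79: ŷ = 26 + 1.3·79 = 128.7; r = 122.7 − 128.7 = -6
x=81: ŷ = 26 + 1.3·81 = 131.3; r = 135.3 − 131.3 = 4
SSE = 16 + 0 + 25 + 1 + 36 + 16 = 94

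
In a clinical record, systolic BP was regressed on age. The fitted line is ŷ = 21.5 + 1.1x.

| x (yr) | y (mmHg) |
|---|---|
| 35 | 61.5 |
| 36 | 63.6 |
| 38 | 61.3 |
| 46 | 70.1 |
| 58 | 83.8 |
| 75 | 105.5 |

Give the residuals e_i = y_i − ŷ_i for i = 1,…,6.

x=35: ŷ = 21.5 + 1.1·35 = 60; e = 61.5 − 60 = 1.5
x=36: ŷ = 21.5 + 1.1·36 = 61.1; e = 63.6 − 61.1 = 2.5
x=38: ŷ = 21.5 + 1.1·38 = 63.3; e = 61.3 − 63.3 = -2
x=46: ŷ = 21.5 + 1.1·46 = 72.1; e = 70.1 − 72.1 = -2
x=58: ŷ = 21.5 + 1.1·58 = 85.3; e = 83.8 − 85.3 = -1.5
x=75: ŷ = 21.5 + 1.1·75 = 104; e = 105.5 − 104 = 1.5

1.5, 2.5, -2, -2, -1.5, 1.5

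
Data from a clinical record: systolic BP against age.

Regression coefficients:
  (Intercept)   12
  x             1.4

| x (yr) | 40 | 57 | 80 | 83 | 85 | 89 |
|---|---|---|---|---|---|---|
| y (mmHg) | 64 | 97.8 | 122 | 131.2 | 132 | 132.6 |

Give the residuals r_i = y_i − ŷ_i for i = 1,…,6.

-4, 6, -2, 3, 1, -4

x=40: ŷ = 12 + 1.4·40 = 68; r = 64 − 68 = -4
x=57: ŷ = 12 + 1.4·57 = 91.8; r = 97.8 − 91.8 = 6
x=80: ŷ = 12 + 1.4·80 = 124; r = 122 − 124 = -2
x=83: ŷ = 12 + 1.4·83 = 128.2; r = 131.2 − 128.2 = 3
x=85: ŷ = 12 + 1.4·85 = 131; r = 132 − 131 = 1
x=89: ŷ = 12 + 1.4·89 = 136.6; r = 132.6 − 136.6 = -4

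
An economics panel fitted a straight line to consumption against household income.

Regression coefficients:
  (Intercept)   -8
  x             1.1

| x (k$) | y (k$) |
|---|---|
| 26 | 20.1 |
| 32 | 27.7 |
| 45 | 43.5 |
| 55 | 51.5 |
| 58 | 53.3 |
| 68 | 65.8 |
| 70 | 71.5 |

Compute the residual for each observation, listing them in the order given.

-0.5, 0.5, 2, -1, -2.5, -1, 2.5

x=26: ŷ = -8 + 1.1·26 = 20.6; e = 20.1 − 20.6 = -0.5
x=32: ŷ = -8 + 1.1·32 = 27.2; e = 27.7 − 27.2 = 0.5
x=45: ŷ = -8 + 1.1·45 = 41.5; e = 43.5 − 41.5 = 2
x=55: ŷ = -8 + 1.1·55 = 52.5; e = 51.5 − 52.5 = -1
x=58: ŷ = -8 + 1.1·58 = 55.8; e = 53.3 − 55.8 = -2.5
x=68: ŷ = -8 + 1.1·68 = 66.8; e = 65.8 − 66.8 = -1
x=70: ŷ = -8 + 1.1·70 = 69; e = 71.5 − 69 = 2.5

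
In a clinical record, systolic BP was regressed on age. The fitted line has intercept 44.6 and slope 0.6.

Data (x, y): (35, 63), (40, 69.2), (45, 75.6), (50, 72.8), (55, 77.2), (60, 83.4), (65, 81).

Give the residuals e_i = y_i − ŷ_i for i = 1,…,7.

x=35: ŷ = 44.6 + 0.6·35 = 65.6; e = 63 − 65.6 = -2.6
x=40: ŷ = 44.6 + 0.6·40 = 68.6; e = 69.2 − 68.6 = 0.6
x=45: ŷ = 44.6 + 0.6·45 = 71.6; e = 75.6 − 71.6 = 4
x=50: ŷ = 44.6 + 0.6·50 = 74.6; e = 72.8 − 74.6 = -1.8
x=55: ŷ = 44.6 + 0.6·55 = 77.6; e = 77.2 − 77.6 = -0.4
x=60: ŷ = 44.6 + 0.6·60 = 80.6; e = 83.4 − 80.6 = 2.8
x=65: ŷ = 44.6 + 0.6·65 = 83.6; e = 81 − 83.6 = -2.6

-2.6, 0.6, 4, -1.8, -0.4, 2.8, -2.6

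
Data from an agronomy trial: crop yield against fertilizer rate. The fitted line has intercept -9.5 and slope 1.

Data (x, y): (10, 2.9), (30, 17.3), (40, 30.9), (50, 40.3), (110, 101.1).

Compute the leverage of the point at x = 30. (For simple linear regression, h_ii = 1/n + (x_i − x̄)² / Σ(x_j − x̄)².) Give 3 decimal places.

x̄ = (10 + 30 + 40 + 50 + 110)/5 = 48
Σ(x − x̄)² = 1444 + 324 + 64 + 4 + 3844 = 5680
h = 1/5 + (-18)²/5680 = 0.2 + 0.0570423 = 0.257

h = 0.257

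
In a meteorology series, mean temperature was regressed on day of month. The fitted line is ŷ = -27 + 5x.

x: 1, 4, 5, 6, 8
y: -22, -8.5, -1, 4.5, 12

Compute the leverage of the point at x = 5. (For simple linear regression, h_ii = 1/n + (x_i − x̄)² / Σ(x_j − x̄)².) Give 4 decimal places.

x̄ = (1 + 4 + 5 + 6 + 8)/5 = 4.8
Σ(x − x̄)² = 14.44 + 0.64 + 0.04 + 1.44 + 10.24 = 26.8
h = 1/5 + (0.2)²/26.8 = 0.2 + 0.00149254 = 0.2015

h = 0.2015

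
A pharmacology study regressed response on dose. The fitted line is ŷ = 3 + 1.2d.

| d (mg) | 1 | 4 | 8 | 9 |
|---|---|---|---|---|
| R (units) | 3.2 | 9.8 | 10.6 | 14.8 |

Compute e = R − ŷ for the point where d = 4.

ŷ = 3 + 1.2·4 = 7.8
e = 9.8 − 7.8 = 2

e = 2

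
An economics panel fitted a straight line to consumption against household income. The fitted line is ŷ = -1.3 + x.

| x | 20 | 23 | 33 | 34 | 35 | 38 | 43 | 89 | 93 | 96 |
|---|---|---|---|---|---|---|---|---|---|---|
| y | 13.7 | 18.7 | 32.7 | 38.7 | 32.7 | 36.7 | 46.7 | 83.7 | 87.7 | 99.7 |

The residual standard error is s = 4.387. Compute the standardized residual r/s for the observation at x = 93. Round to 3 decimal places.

ŷ = -1.3 + 93 = 91.7
r = 87.7 − 91.7 = -4
r/s = -4 / 4.387 = -0.912

-0.912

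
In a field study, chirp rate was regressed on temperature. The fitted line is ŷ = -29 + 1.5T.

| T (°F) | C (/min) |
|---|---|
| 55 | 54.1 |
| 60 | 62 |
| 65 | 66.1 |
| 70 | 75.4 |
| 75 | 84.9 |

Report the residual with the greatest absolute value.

T=55: ŷ = -29 + 1.5·55 = 53.5; r = 54.1 − 53.5 = 0.6
T=60: ŷ = -29 + 1.5·60 = 61; r = 62 − 61 = 1
T=65: ŷ = -29 + 1.5·65 = 68.5; r = 66.1 − 68.5 = -2.4
T=70: ŷ = -29 + 1.5·70 = 76; r = 75.4 − 76 = -0.6
T=75: ŷ = -29 + 1.5·75 = 83.5; r = 84.9 − 83.5 = 1.4
Largest |r| is 2.4 at T = 65, residual -2.4.

r = -2.4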